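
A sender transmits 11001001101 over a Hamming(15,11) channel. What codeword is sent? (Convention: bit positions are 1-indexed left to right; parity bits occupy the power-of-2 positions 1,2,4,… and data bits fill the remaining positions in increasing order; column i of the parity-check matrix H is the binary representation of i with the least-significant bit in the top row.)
Codeword c = d · G (mod 2), d = 11001001101:
  c[0] = d·G[:,0] = (11001001101)·(11011010101) mod 2 = 1+1+0+0+1+0+0+0+1+0+1 mod 2 = 1
  c[1] = d·G[:,1] = (11001001101)·(10110110011) mod 2 = 1+0+0+0+0+0+0+0+0+0+1 mod 2 = 0
  c[2] = d·G[:,2] = (11001001101)·(10000000000) mod 2 = 1+0+0+0+0+0+0+0+0+0+0 mod 2 = 1
  c[3] = d·G[:,3] = (11001001101)·(01110001111) mod 2 = 0+1+0+0+0+0+0+1+1+0+1 mod 2 = 0
  c[4] = d·G[:,4] = (11001001101)·(01000000000) mod 2 = 0+1+0+0+0+0+0+0+0+0+0 mod 2 = 1
  c[5] = d·G[:,5] = (11001001101)·(00100000000) mod 2 = 0+0+0+0+0+0+0+0+0+0+0 mod 2 = 0
  c[6] = d·G[:,6] = (11001001101)·(00010000000) mod 2 = 0+0+0+0+0+0+0+0+0+0+0 mod 2 = 0
  c[7] = d·G[:,7] = (11001001101)·(00001111111) mod 2 = 0+0+0+0+1+0+0+1+1+0+1 mod 2 = 0
  c[8] = d·G[:,8] = (11001001101)·(00001000000) mod 2 = 0+0+0+0+1+0+0+0+0+0+0 mod 2 = 1
  c[9] = d·G[:,9] = (11001001101)·(00000100000) mod 2 = 0+0+0+0+0+0+0+0+0+0+0 mod 2 = 0
  c[10] = d·G[:,10] = (11001001101)·(00000010000) mod 2 = 0+0+0+0+0+0+0+0+0+0+0 mod 2 = 0
  c[11] = d·G[:,11] = (11001001101)·(00000001000) mod 2 = 0+0+0+0+0+0+0+1+0+0+0 mod 2 = 1
  c[12] = d·G[:,12] = (11001001101)·(00000000100) mod 2 = 0+0+0+0+0+0+0+0+1+0+0 mod 2 = 1
  c[13] = d·G[:,13] = (11001001101)·(00000000010) mod 2 = 0+0+0+0+0+0+0+0+0+0+0 mod 2 = 0
  c[14] = d·G[:,14] = (11001001101)·(00000000001) mod 2 = 0+0+0+0+0+0+0+0+0+0+1 mod 2 = 1
Codeword = 101010001001101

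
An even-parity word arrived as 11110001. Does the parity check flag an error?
Sum of received bits: 1+1+1+1+0+0+0+1 = 5; 5 mod 2 = 1. Result is 1 ≠ 0 → error detected.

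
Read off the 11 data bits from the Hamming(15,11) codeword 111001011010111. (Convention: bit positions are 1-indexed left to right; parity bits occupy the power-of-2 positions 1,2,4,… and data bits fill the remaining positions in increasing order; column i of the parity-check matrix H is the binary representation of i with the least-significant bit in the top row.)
Parity bits occupy power-of-2 positions; data bits are at positions {3,5,6,7,9,10,11,12,13,14,15} (1-indexed).
Extract: c[3]=1 c[5]=0 c[6]=1 c[7]=0 c[9]=1 c[10]=0 c[11]=1 c[12]=0 c[13]=1 c[14]=1 c[15]=1
Data = 10101010111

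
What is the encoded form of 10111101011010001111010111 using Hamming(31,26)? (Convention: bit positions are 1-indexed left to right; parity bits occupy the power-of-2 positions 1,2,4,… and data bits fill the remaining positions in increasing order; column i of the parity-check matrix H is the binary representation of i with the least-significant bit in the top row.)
Codeword c = d · G (mod 2), d = 10111101011010001111010111:
  c[0] = d·G[:,0] = (10111101011010001111010111)·(11011010101101010101010101) mod 2 = 1+0+0+1+1+0+0+0+0+0+1+0+0+0+0+0+0+1+0+1+0+1+0+1+0+1 mod 2 = 1
  c[1] = d·G[:,1] = (10111101011010001111010111)·(10110110011011001100110011) mod 2 = 1+0+1+1+0+1+0+0+0+1+1+0+1+0+0+0+1+1+0+0+0+1+0+0+1+1 mod 2 = 0
  c[2] = d·G[:,2] = (10111101011010001111010111)·(10000000000000000000000000) mod 2 = 1+0+0+0+0+0+0+0+0+0+0+0+0+0+0+0+0+0+0+0+0+0+0+0+0+0 mod 2 = 1
  c[3] = d·G[:,3] = (10111101011010001111010111)·(01110001111000111100001111) mod 2 = 0+0+1+1+0+0+0+1+0+1+1+0+0+0+0+0+1+1+0+0+0+0+0+1+1+1 mod 2 = 0
  c[4] = d·G[:,4] = (10111101011010001111010111)·(01000000000000000000000000) mod 2 = 0+0+0+0+0+0+0+0+0+0+0+0+0+0+0+0+0+0+0+0+0+0+0+0+0+0 mod 2 = 0
  c[5] = d·G[:,5] = (10111101011010001111010111)·(00100000000000000000000000) mod 2 = 0+0+1+0+0+0+0+0+0+0+0+0+0+0+0+0+0+0+0+0+0+0+0+0+0+0 mod 2 = 1
  c[6] = d·G[:,6] = (10111101011010001111010111)·(00010000000000000000000000) mod 2 = 0+0+0+1+0+0+0+0+0+0+0+0+0+0+0+0+0+0+0+0+0+0+0+0+0+0 mod 2 = 1
  c[7] = d·G[:,7] = (10111101011010001111010111)·(00001111111000000011111111) mod 2 = 0+0+0+0+1+1+0+1+0+1+1+0+0+0+0+0+0+0+1+1+0+1+0+1+1+1 mod 2 = 1
  c[8] = d·G[:,8] = (10111101011010001111010111)·(00001000000000000000000000) mod 2 = 0+0+0+0+1+0+0+0+0+0+0+0+0+0+0+0+0+0+0+0+0+0+0+0+0+0 mod 2 = 1
  c[9] = d·G[:,9] = (10111101011010001111010111)·(00000100000000000000000000) mod 2 = 0+0+0+0+0+1+0+0+0+0+0+0+0+0+0+0+0+0+0+0+0+0+0+0+0+0 mod 2 = 1
  c[10] = d·G[:,10] = (10111101011010001111010111)·(00000010000000000000000000) mod 2 = 0+0+0+0+0+0+0+0+0+0+0+0+0+0+0+0+0+0+0+0+0+0+0+0+0+0 mod 2 = 0
  c[11] = d·G[:,11] = (10111101011010001111010111)·(00000001000000000000000000) mod 2 = 0+0+0+0+0+0+0+1+0+0+0+0+0+0+0+0+0+0+0+0+0+0+0+0+0+0 mod 2 = 1
  c[12] = d·G[:,12] = (10111101011010001111010111)·(00000000100000000000000000) mod 2 = 0+0+0+0+0+0+0+0+0+0+0+0+0+0+0+0+0+0+0+0+0+0+0+0+0+0 mod 2 = 0
  c[13] = d·G[:,13] = (10111101011010001111010111)·(00000000010000000000000000) mod 2 = 0+0+0+0+0+0+0+0+0+1+0+0+0+0+0+0+0+0+0+0+0+0+0+0+0+0 mod 2 = 1
  c[14] = d·G[:,14] = (10111101011010001111010111)·(00000000001000000000000000) mod 2 = 0+0+0+0+0+0+0+0+0+0+1+0+0+0+0+0+0+0+0+0+0+0+0+0+0+0 mod 2 = 1
  c[15] = d·G[:,15] = (10111101011010001111010111)·(00000000000111111111111111) mod 2 = 0+0+0+0+0+0+0+0+0+0+0+0+1+0+0+0+1+1+1+1+0+1+0+1+1+1 mod 2 = 1
  c[16] = d·G[:,16] = (10111101011010001111010111)·(00000000000100000000000000) mod 2 = 0+0+0+0+0+0+0+0+0+0+0+0+0+0+0+0+0+0+0+0+0+0+0+0+0+0 mod 2 = 0
  c[17] = d·G[:,17] = (10111101011010001111010111)·(00000000000010000000000000) mod 2 = 0+0+0+0+0+0+0+0+0+0+0+0+1+0+0+0+0+0+0+0+0+0+0+0+0+0 mod 2 = 1
  c[18] = d·G[:,18] = (10111101011010001111010111)·(00000000000001000000000000) mod 2 = 0+0+0+0+0+0+0+0+0+0+0+0+0+0+0+0+0+0+0+0+0+0+0+0+0+0 mod 2 = 0
  c[19] = d·G[:,19] = (10111101011010001111010111)·(00000000000000100000000000) mod 2 = 0+0+0+0+0+0+0+0+0+0+0+0+0+0+0+0+0+0+0+0+0+0+0+0+0+0 mod 2 = 0
  c[20] = d·G[:,20] = (10111101011010001111010111)·(00000000000000010000000000) mod 2 = 0+0+0+0+0+0+0+0+0+0+0+0+0+0+0+0+0+0+0+0+0+0+0+0+0+0 mod 2 = 0
  c[21] = d·G[:,21] = (10111101011010001111010111)·(00000000000000001000000000) mod 2 = 0+0+0+0+0+0+0+0+0+0+0+0+0+0+0+0+1+0+0+0+0+0+0+0+0+0 mod 2 = 1
  c[22] = d·G[:,22] = (10111101011010001111010111)·(00000000000000000100000000) mod 2 = 0+0+0+0+0+0+0+0+0+0+0+0+0+0+0+0+0+1+0+0+0+0+0+0+0+0 mod 2 = 1
  c[23] = d·G[:,23] = (10111101011010001111010111)·(00000000000000000010000000) mod 2 = 0+0+0+0+0+0+0+0+0+0+0+0+0+0+0+0+0+0+1+0+0+0+0+0+0+0 mod 2 = 1
  c[24] = d·G[:,24] = (10111101011010001111010111)·(00000000000000000001000000) mod 2 = 0+0+0+0+0+0+0+0+0+0+0+0+0+0+0+0+0+0+0+1+0+0+0+0+0+0 mod 2 = 1
  c[25] = d·G[:,25] = (10111101011010001111010111)·(00000000000000000000100000) mod 2 = 0+0+0+0+0+0+0+0+0+0+0+0+0+0+0+0+0+0+0+0+0+0+0+0+0+0 mod 2 = 0
  c[26] = d·G[:,26] = (10111101011010001111010111)·(00000000000000000000010000) mod 2 = 0+0+0+0+0+0+0+0+0+0+0+0+0+0+0+0+0+0+0+0+0+1+0+0+0+0 mod 2 = 1
  c[27] = d·G[:,27] = (10111101011010001111010111)·(00000000000000000000001000) mod 2 = 0+0+0+0+0+0+0+0+0+0+0+0+0+0+0+0+0+0+0+0+0+0+0+0+0+0 mod 2 = 0
  c[28] = d·G[:,28] = (10111101011010001111010111)·(00000000000000000000000100) mod 2 = 0+0+0+0+0+0+0+0+0+0+0+0+0+0+0+0+0+0+0+0+0+0+0+1+0+0 mod 2 = 1
  c[29] = d·G[:,29] = (10111101011010001111010111)·(00000000000000000000000010) mod 2 = 0+0+0+0+0+0+0+0+0+0+0+0+0+0+0+0+0+0+0+0+0+0+0+0+1+0 mod 2 = 1
  c[30] = d·G[:,30] = (10111101011010001111010111)·(00000000000000000000000001) mod 2 = 0+0+0+0+0+0+0+0+0+0+0+0+0+0+0+0+0+0+0+0+0+0+0+0+0+1 mod 2 = 1
Codeword = 1010011111010111010001111010111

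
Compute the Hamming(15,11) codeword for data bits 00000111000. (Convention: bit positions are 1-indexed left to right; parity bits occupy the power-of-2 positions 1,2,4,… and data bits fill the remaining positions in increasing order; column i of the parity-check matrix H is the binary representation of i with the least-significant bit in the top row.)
Codeword c = d · G (mod 2), d = 00000111000:
  c[0] = d·G[:,0] = (00000111000)·(11011010101) mod 2 = 0+0+0+0+0+0+1+0+0+0+0 mod 2 = 1
  c[1] = d·G[:,1] = (00000111000)·(10110110011) mod 2 = 0+0+0+0+0+1+1+0+0+0+0 mod 2 = 0
  c[2] = d·G[:,2] = (00000111000)·(10000000000) mod 2 = 0+0+0+0+0+0+0+0+0+0+0 mod 2 = 0
  c[3] = d·G[:,3] = (00000111000)·(01110001111) mod 2 = 0+0+0+0+0+0+0+1+0+0+0 mod 2 = 1
  c[4] = d·G[:,4] = (00000111000)·(01000000000) mod 2 = 0+0+0+0+0+0+0+0+0+0+0 mod 2 = 0
  c[5] = d·G[:,5] = (00000111000)·(00100000000) mod 2 = 0+0+0+0+0+0+0+0+0+0+0 mod 2 = 0
  c[6] = d·G[:,6] = (00000111000)·(00010000000) mod 2 = 0+0+0+0+0+0+0+0+0+0+0 mod 2 = 0
  c[7] = d·G[:,7] = (00000111000)·(00001111111) mod 2 = 0+0+0+0+0+1+1+1+0+0+0 mod 2 = 1
  c[8] = d·G[:,8] = (00000111000)·(00001000000) mod 2 = 0+0+0+0+0+0+0+0+0+0+0 mod 2 = 0
  c[9] = d·G[:,9] = (00000111000)·(00000100000) mod 2 = 0+0+0+0+0+1+0+0+0+0+0 mod 2 = 1
  c[10] = d·G[:,10] = (00000111000)·(00000010000) mod 2 = 0+0+0+0+0+0+1+0+0+0+0 mod 2 = 1
  c[11] = d·G[:,11] = (00000111000)·(00000001000) mod 2 = 0+0+0+0+0+0+0+1+0+0+0 mod 2 = 1
  c[12] = d·G[:,12] = (00000111000)·(00000000100) mod 2 = 0+0+0+0+0+0+0+0+0+0+0 mod 2 = 0
  c[13] = d·G[:,13] = (00000111000)·(00000000010) mod 2 = 0+0+0+0+0+0+0+0+0+0+0 mod 2 = 0
  c[14] = d·G[:,14] = (00000111000)·(00000000001) mod 2 = 0+0+0+0+0+0+0+0+0+0+0 mod 2 = 0
Codeword = 100100010111000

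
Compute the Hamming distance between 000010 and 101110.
XOR = 101100, count of 1s = 3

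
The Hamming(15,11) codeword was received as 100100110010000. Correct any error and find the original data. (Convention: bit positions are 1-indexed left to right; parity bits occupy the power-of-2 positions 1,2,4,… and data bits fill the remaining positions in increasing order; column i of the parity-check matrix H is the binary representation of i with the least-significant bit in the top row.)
Syndrome s = H · r^T (mod 2), r = 100100110010000:
  s[0] = (101010101010101)·(100100110010000) mod 2 = 1+0+0+0+0+0+1+0+0+0+1+0+0+0+0 mod 2 = 1
  s[1] = (011001100110011)·(100100110010000) mod 2 = 0+0+0+0+0+0+1+0+0+0+1+0+0+0+0 mod 2 = 0
  s[2] = (000111100001111)·(100100110010000) mod 2 = 0+0+0+1+0+0+1+0+0+0+0+0+0+0+0 mod 2 = 0
  s[3] = (000000011111111)·(100100110010000) mod 2 = 0+0+0+0+0+0+0+1+0+0+1+0+0+0+0 mod 2 = 0
Syndrome = 1000
Column 1 of H equals this syndrome → error at bit 1 (1-indexed).
Flip bit 1: 100100110010000 → 000100110010000
Extract data bits at positions {3,5,6,7,9,10,11,12,13,14,15}: 00010010000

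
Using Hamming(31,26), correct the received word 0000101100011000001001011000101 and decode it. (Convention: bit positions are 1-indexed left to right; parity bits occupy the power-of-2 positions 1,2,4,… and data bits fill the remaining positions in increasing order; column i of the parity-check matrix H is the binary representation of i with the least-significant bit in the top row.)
Syndrome s = H · r^T (mod 2), r = 0000101100011000001001011000101:
  s[0] = (1010101010101010101010101010101)·(0000101100011000001001011000101) mod 2 = 0+0+0+0+1+0+1+0+0+0+0+0+1+0+0+0+0+0+1+0+0+0+0+0+1+0+0+0+1+0+1 mod 2 = 1
  s[1] = (0110011001100110011001100110011)·(0000101100011000001001011000101) mod 2 = 0+0+0+0+0+0+1+0+0+0+0+0+0+0+0+0+0+0+1+0+0+1+0+0+0+0+0+0+0+0+1 mod 2 = 0
  s[2] = (0001111000011110000111100001111)·(0000101100011000001001011000101) mod 2 = 0+0+0+0+1+0+1+0+0+0+0+1+1+0+0+0+0+0+0+0+0+1+0+0+0+0+0+0+1+0+1 mod 2 = 1
  s[3] = (0000000111111110000000011111111)·(0000101100011000001001011000101) mod 2 = 0+0+0+0+0+0+0+1+0+0+0+1+1+0+0+0+0+0+0+0+0+0+0+1+1+0+0+0+1+0+1 mod 2 = 1
  s[4] = (0000000000000001111111111111111)·(0000101100011000001001011000101) mod 2 = 0+0+0+0+0+0+0+0+0+0+0+0+0+0+0+0+0+0+1+0+0+1+0+1+1+0+0+0+1+0+1 mod 2 = 0
Syndrome = 10110
Column 13 of H equals this syndrome → error at bit 13 (1-indexed).
Flip bit 13: 0000101100011000001001011000101 → 0000101100010000001001011000101
Extract data bits at positions {3,5,6,7,9,10,11,12,13,14,15,17,18,19,20,21,22,23,24,25,26,27,28,29,30,31}: 01010001000001001011000101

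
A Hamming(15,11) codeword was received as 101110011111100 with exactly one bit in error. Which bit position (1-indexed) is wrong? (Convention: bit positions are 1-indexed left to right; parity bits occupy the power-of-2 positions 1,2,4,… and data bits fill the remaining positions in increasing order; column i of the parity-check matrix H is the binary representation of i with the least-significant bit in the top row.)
Syndrome s = H · r^T (mod 2), r = 101110011111100:
  s[0] = (101010101010101)·(101110011111100) mod 2 = 1+0+1+0+1+0+0+0+1+0+1+0+1+0+0 mod 2 = 0
  s[1] = (011001100110011)·(101110011111100) mod 2 = 0+0+1+0+0+0+0+0+0+1+1+0+0+0+0 mod 2 = 1
  s[2] = (000111100001111)·(101110011111100) mod 2 = 0+0+0+1+1+0+0+0+0+0+0+1+1+0+0 mod 2 = 0
  s[3] = (000000011111111)·(101110011111100) mod 2 = 0+0+0+0+0+0+0+1+1+1+1+1+1+0+0 mod 2 = 0
Syndrome = 0100
Column i of H is the binary representation of i, so the syndrome is the binary index of the flipped bit.
Read s = 0100 with s[0] as LSB: 0·2^0 + 1·2^1 + 0·2^2 + 0·2^3 = 2.
Error is at bit position 2.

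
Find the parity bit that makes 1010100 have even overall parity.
Sum of data bits: 1+0+1+0+1+0+0 = 3.
3 mod 2 = 1, so parity bit = 1.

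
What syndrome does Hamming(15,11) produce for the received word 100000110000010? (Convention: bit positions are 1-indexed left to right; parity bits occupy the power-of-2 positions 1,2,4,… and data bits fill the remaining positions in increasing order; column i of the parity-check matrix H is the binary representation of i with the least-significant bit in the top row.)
Syndrome s = H · r^T (mod 2), r = 100000110000010:
  s[0] = (101010101010101)·(100000110000010) mod 2 = 1+0+0+0+0+0+1+0+0+0+0+0+0+0+0 mod 2 = 0
  s[1] = (011001100110011)·(100000110000010) mod 2 = 0+0+0+0+0+0+1+0+0+0+0+0+0+1+0 mod 2 = 0
  s[2] = (000111100001111)·(100000110000010) mod 2 = 0+0+0+0+0+0+1+0+0+0+0+0+0+1+0 mod 2 = 0
  s[3] = (000000011111111)·(100000110000010) mod 2 = 0+0+0+0+0+0+0+1+0+0+0+0+0+1+0 mod 2 = 0
Syndrome = 0000
s = 0: no error detected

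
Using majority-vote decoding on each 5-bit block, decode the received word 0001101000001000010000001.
Split into 5-bit blocks and majority-vote each:
  block 1 = 00011: 2 ones, 3 zeros → 0
  block 2 = 01000: 1 ones, 4 zeros → 0
  block 3 = 00100: 1 ones, 4 zeros → 0
  block 4 = 00100: 1 ones, 4 zeros → 0
  block 5 = 00001: 1 ones, 4 zeros → 0
Decoded = 00000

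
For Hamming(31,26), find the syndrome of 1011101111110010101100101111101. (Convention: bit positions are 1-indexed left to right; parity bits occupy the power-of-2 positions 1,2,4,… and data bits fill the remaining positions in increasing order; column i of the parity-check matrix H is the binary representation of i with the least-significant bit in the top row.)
Syndrome s = H · r^T (mod 2), r = 1011101111110010101100101111101:
  s[0] = (1010101010101010101010101010101)·(1011101111110010101100101111101) mod 2 = 1+0+1+0+1+0+1+0+1+0+1+0+0+0+1+0+1+0+1+0+0+0+1+0+1+0+1+0+1+0+1 mod 2 = 0
  s[1] = (0110011001100110011001100110011)·(1011101111110010101100101111101) mod 2 = 0+0+1+0+0+0+1+0+0+1+1+0+0+0+1+0+0+0+1+0+0+0+1+0+0+1+1+0+0+0+1 mod 2 = 0
  s[2] = (0001111000011110000111100001111)·(1011101111110010101100101111101) mod 2 = 0+0+0+1+1+0+1+0+0+0+0+1+0+0+1+0+0+0+0+1+0+0+1+0+0+0+0+1+1+0+1 mod 2 = 0
  s[3] = (0000000111111110000000011111111)·(1011101111110010101100101111101) mod 2 = 0+0+0+0+0+0+0+1+1+1+1+1+0+0+1+0+0+0+0+0+0+0+0+0+1+1+1+1+1+0+1 mod 2 = 0
  s[4] = (0000000000000001111111111111111)·(1011101111110010101100101111101) mod 2 = 0+0+0+0+0+0+0+0+0+0+0+0+0+0+0+0+1+0+1+1+0+0+1+0+1+1+1+1+1+0+1 mod 2 = 0
Syndrome = 00000
s = 0: no error detected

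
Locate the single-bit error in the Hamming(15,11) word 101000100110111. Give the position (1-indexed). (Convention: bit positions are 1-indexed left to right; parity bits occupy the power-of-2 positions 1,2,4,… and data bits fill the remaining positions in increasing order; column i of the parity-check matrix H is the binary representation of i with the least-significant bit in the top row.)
Syndrome s = H · r^T (mod 2), r = 101000100110111:
  s[0] = (101010101010101)·(101000100110111) mod 2 = 1+0+1+0+0+0+1+0+0+0+1+0+1+0+1 mod 2 = 0
  s[1] = (011001100110011)·(101000100110111) mod 2 = 0+0+1+0+0+0+1+0+0+1+1+0+0+1+1 mod 2 = 0
  s[2] = (000111100001111)·(101000100110111) mod 2 = 0+0+0+0+0+0+1+0+0+0+0+0+1+1+1 mod 2 = 0
  s[3] = (000000011111111)·(101000100110111) mod 2 = 0+0+0+0+0+0+0+0+0+1+1+0+1+1+1 mod 2 = 1
Syndrome = 0001
Column i of H is the binary representation of i, so the syndrome is the binary index of the flipped bit.
Read s = 0001 with s[0] as LSB: 0·2^0 + 0·2^1 + 0·2^2 + 1·2^3 = 8.
Error is at bit position 8.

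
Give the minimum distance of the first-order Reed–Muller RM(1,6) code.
d_min = 32 (RM(1,6) has length 64 and minimum distance 2^(m−1) = 32).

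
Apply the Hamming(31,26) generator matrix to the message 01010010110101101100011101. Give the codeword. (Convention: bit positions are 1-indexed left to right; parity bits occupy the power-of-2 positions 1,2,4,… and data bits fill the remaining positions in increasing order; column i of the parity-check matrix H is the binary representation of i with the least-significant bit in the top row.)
Codeword c = d · G (mod 2), d = 01010010110101101100011101:
  c[0] = d·G[:,0] = (01010010110101101100011101)·(11011010101101010101010101) mod 2 = 0+1+0+1+0+0+1+0+1+0+0+1+0+1+0+0+0+1+0+0+0+1+0+1+0+1 mod 2 = 0
  c[1] = d·G[:,1] = (01010010110101101100011101)·(10110110011011001100110011) mod 2 = 0+0+0+1+0+0+1+0+0+1+0+0+0+1+0+0+1+1+0+0+0+1+0+0+0+1 mod 2 = 0
  c[2] = d·G[:,2] = (01010010110101101100011101)·(10000000000000000000000000) mod 2 = 0+0+0+0+0+0+0+0+0+0+0+0+0+0+0+0+0+0+0+0+0+0+0+0+0+0 mod 2 = 0
  c[3] = d·G[:,3] = (01010010110101101100011101)·(01110001111000111100001111) mod 2 = 0+1+0+1+0+0+0+0+1+1+0+0+0+0+1+0+1+1+0+0+0+0+1+1+0+1 mod 2 = 0
  c[4] = d·G[:,4] = (01010010110101101100011101)·(01000000000000000000000000) mod 2 = 0+1+0+0+0+0+0+0+0+0+0+0+0+0+0+0+0+0+0+0+0+0+0+0+0+0 mod 2 = 1
  c[5] = d·G[:,5] = (01010010110101101100011101)·(00100000000000000000000000) mod 2 = 0+0+0+0+0+0+0+0+0+0+0+0+0+0+0+0+0+0+0+0+0+0+0+0+0+0 mod 2 = 0
  c[6] = d·G[:,6] = (01010010110101101100011101)·(00010000000000000000000000) mod 2 = 0+0+0+1+0+0+0+0+0+0+0+0+0+0+0+0+0+0+0+0+0+0+0+0+0+0 mod 2 = 1
  c[7] = d·G[:,7] = (01010010110101101100011101)·(00001111111000000011111111) mod 2 = 0+0+0+0+0+0+1+0+1+1+0+0+0+0+0+0+0+0+0+0+0+1+1+1+0+1 mod 2 = 1
  c[8] = d·G[:,8] = (01010010110101101100011101)·(00001000000000000000000000) mod 2 = 0+0+0+0+0+0+0+0+0+0+0+0+0+0+0+0+0+0+0+0+0+0+0+0+0+0 mod 2 = 0
  c[9] = d·G[:,9] = (01010010110101101100011101)·(00000100000000000000000000) mod 2 = 0+0+0+0+0+0+0+0+0+0+0+0+0+0+0+0+0+0+0+0+0+0+0+0+0+0 mod 2 = 0
  c[10] = d·G[:,10] = (01010010110101101100011101)·(00000010000000000000000000) mod 2 = 0+0+0+0+0+0+1+0+0+0+0+0+0+0+0+0+0+0+0+0+0+0+0+0+0+0 mod 2 = 1
  c[11] = d·G[:,11] = (01010010110101101100011101)·(00000001000000000000000000) mod 2 = 0+0+0+0+0+0+0+0+0+0+0+0+0+0+0+0+0+0+0+0+0+0+0+0+0+0 mod 2 = 0
  c[12] = d·G[:,12] = (01010010110101101100011101)·(00000000100000000000000000) mod 2 = 0+0+0+0+0+0+0+0+1+0+0+0+0+0+0+0+0+0+0+0+0+0+0+0+0+0 mod 2 = 1
  c[13] = d·G[:,13] = (01010010110101101100011101)·(00000000010000000000000000) mod 2 = 0+0+0+0+0+0+0+0+0+1+0+0+0+0+0+0+0+0+0+0+0+0+0+0+0+0 mod 2 = 1
  c[14] = d·G[:,14] = (01010010110101101100011101)·(00000000001000000000000000) mod 2 = 0+0+0+0+0+0+0+0+0+0+0+0+0+0+0+0+0+0+0+0+0+0+0+0+0+0 mod 2 = 0
  c[15] = d·G[:,15] = (01010010110101101100011101)·(00000000000111111111111111) mod 2 = 0+0+0+0+0+0+0+0+0+0+0+1+0+1+1+0+1+1+0+0+0+1+1+1+0+1 mod 2 = 1
  c[16] = d·G[:,16] = (01010010110101101100011101)·(00000000000100000000000000) mod 2 = 0+0+0+0+0+0+0+0+0+0+0+1+0+0+0+0+0+0+0+0+0+0+0+0+0+0 mod 2 = 1
  c[17] = d·G[:,17] = (01010010110101101100011101)·(00000000000010000000000000) mod 2 = 0+0+0+0+0+0+0+0+0+0+0+0+0+0+0+0+0+0+0+0+0+0+0+0+0+0 mod 2 = 0
  c[18] = d·G[:,18] = (01010010110101101100011101)·(00000000000001000000000000) mod 2 = 0+0+0+0+0+0+0+0+0+0+0+0+0+1+0+0+0+0+0+0+0+0+0+0+0+0 mod 2 = 1
  c[19] = d·G[:,19] = (01010010110101101100011101)·(00000000000000100000000000) mod 2 = 0+0+0+0+0+0+0+0+0+0+0+0+0+0+1+0+0+0+0+0+0+0+0+0+0+0 mod 2 = 1
  c[20] = d·G[:,20] = (01010010110101101100011101)·(00000000000000010000000000) mod 2 = 0+0+0+0+0+0+0+0+0+0+0+0+0+0+0+0+0+0+0+0+0+0+0+0+0+0 mod 2 = 0
  c[21] = d·G[:,21] = (01010010110101101100011101)·(00000000000000001000000000) mod 2 = 0+0+0+0+0+0+0+0+0+0+0+0+0+0+0+0+1+0+0+0+0+0+0+0+0+0 mod 2 = 1
  c[22] = d·G[:,22] = (01010010110101101100011101)·(00000000000000000100000000) mod 2 = 0+0+0+0+0+0+0+0+0+0+0+0+0+0+0+0+0+1+0+0+0+0+0+0+0+0 mod 2 = 1
  c[23] = d·G[:,23] = (01010010110101101100011101)·(00000000000000000010000000) mod 2 = 0+0+0+0+0+0+0+0+0+0+0+0+0+0+0+0+0+0+0+0+0+0+0+0+0+0 mod 2 = 0
  c[24] = d·G[:,24] = (01010010110101101100011101)·(00000000000000000001000000) mod 2 = 0+0+0+0+0+0+0+0+0+0+0+0+0+0+0+0+0+0+0+0+0+0+0+0+0+0 mod 2 = 0
  c[25] = d·G[:,25] = (01010010110101101100011101)·(00000000000000000000100000) mod 2 = 0+0+0+0+0+0+0+0+0+0+0+0+0+0+0+0+0+0+0+0+0+0+0+0+0+0 mod 2 = 0
  c[26] = d·G[:,26] = (01010010110101101100011101)·(00000000000000000000010000) mod 2 = 0+0+0+0+0+0+0+0+0+0+0+0+0+0+0+0+0+0+0+0+0+1+0+0+0+0 mod 2 = 1
  c[27] = d·G[:,27] = (01010010110101101100011101)·(00000000000000000000001000) mod 2 = 0+0+0+0+0+0+0+0+0+0+0+0+0+0+0+0+0+0+0+0+0+0+1+0+0+0 mod 2 = 1
  c[28] = d·G[:,28] = (01010010110101101100011101)·(00000000000000000000000100) mod 2 = 0+0+0+0+0+0+0+0+0+0+0+0+0+0+0+0+0+0+0+0+0+0+0+1+0+0 mod 2 = 1
  c[29] = d·G[:,29] = (01010010110101101100011101)·(00000000000000000000000010) mod 2 = 0+0+0+0+0+0+0+0+0+0+0+0+0+0+0+0+0+0+0+0+0+0+0+0+0+0 mod 2 = 0
  c[30] = d·G[:,30] = (01010010110101101100011101)·(00000000000000000000000001) mod 2 = 0+0+0+0+0+0+0+0+0+0+0+0+0+0+0+0+0+0+0+0+0+0+0+0+0+1 mod 2 = 1
Codeword = 0000101100101101101101100011101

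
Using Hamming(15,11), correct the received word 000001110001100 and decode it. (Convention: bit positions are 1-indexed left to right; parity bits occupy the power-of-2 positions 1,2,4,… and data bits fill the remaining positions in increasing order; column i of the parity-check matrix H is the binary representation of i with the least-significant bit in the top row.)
Syndrome s = H · r^T (mod 2), r = 000001110001100:
  s[0] = (101010101010101)·(000001110001100) mod 2 = 0+0+0+0+0+0+1+0+0+0+0+0+1+0+0 mod 2 = 0
  s[1] = (011001100110011)·(000001110001100) mod 2 = 0+0+0+0+0+1+1+0+0+0+0+0+0+0+0 mod 2 = 0
  s[2] = (000111100001111)·(000001110001100) mod 2 = 0+0+0+0+0+1+1+0+0+0+0+1+1+0+0 mod 2 = 0
  s[3] = (000000011111111)·(000001110001100) mod 2 = 0+0+0+0+0+0+0+1+0+0+0+1+1+0+0 mod 2 = 1
Syndrome = 0001
Column 8 of H equals this syndrome → error at bit 8 (1-indexed).
Flip bit 8: 000001110001100 → 000001100001100
Extract data bits at positions {3,5,6,7,9,10,11,12,13,14,15}: 00110001100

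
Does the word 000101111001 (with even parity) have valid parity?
Sum of all bits: 0+0+0+1+0+1+1+1+1+0+0+1 = 6; 6 mod 2 = 0. Result is 0 → valid parity.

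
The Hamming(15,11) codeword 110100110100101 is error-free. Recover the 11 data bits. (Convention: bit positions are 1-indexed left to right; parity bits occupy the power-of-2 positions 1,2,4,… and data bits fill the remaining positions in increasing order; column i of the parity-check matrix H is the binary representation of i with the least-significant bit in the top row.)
Parity bits occupy power-of-2 positions; data bits are at positions {3,5,6,7,9,10,11,12,13,14,15} (1-indexed).
Extract: c[3]=0 c[5]=0 c[6]=0 c[7]=1 c[9]=0 c[10]=1 c[11]=0 c[12]=0 c[13]=1 c[14]=0 c[15]=1
Data = 00010100101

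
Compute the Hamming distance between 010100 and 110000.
XOR = 100100, count of 1s = 2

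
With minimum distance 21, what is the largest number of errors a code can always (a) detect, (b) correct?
(a) Detection requires d_min ≥ e+1, so e ≤ d_min − 1 = 20.
(b) Correction requires d_min ≥ 2t+1, so t ≤ ⌊(d_min − 1)/2⌋ = ⌊20/2⌋ = 10.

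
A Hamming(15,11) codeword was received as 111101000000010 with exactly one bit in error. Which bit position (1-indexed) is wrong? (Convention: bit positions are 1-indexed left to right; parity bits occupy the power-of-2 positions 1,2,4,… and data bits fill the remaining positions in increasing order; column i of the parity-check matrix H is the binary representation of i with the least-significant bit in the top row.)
Syndrome s = H · r^T (mod 2), r = 111101000000010:
  s[0] = (101010101010101)·(111101000000010) mod 2 = 1+0+1+0+0+0+0+0+0+0+0+0+0+0+0 mod 2 = 0
  s[1] = (011001100110011)·(111101000000010) mod 2 = 0+1+1+0+0+1+0+0+0+0+0+0+0+1+0 mod 2 = 0
  s[2] = (000111100001111)·(111101000000010) mod 2 = 0+0+0+1+0+1+0+0+0+0+0+0+0+1+0 mod 2 = 1
  s[3] = (000000011111111)·(111101000000010) mod 2 = 0+0+0+0+0+0+0+0+0+0+0+0+0+1+0 mod 2 = 1
Syndrome = 0011
Column i of H is the binary representation of i, so the syndrome is the binary index of the flipped bit.
Read s = 0011 with s[0] as LSB: 0·2^0 + 0·2^1 + 1·2^2 + 1·2^3 = 12.
Error is at bit position 12.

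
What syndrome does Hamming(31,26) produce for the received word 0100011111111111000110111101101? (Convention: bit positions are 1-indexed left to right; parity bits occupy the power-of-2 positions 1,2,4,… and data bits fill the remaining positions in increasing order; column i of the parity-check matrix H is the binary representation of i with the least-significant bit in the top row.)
Syndrome s = H · r^T (mod 2), r = 0100011111111111000110111101101:
  s[0] = (1010101010101010101010101010101)·(0100011111111111000110111101101) mod 2 = 0+0+0+0+0+0+1+0+1+0+1+0+1+0+1+0+0+0+0+0+1+0+1+0+1+0+0+0+1+0+1 mod 2 = 0
  s[1] = (0110011001100110011001100110011)·(0100011111111111000110111101101) mod 2 = 0+1+0+0+0+1+1+0+0+1+1+0+0+1+1+0+0+0+0+0+0+0+1+0+0+1+0+0+0+0+1 mod 2 = 0
  s[2] = (0001111000011110000111100001111)·(0100011111111111000110111101101) mod 2 = 0+0+0+0+0+1+1+0+0+0+0+1+1+1+1+0+0+0+0+1+1+0+1+0+0+0+0+1+1+0+1 mod 2 = 0
  s[3] = (0000000111111110000000011111111)·(0100011111111111000110111101101) mod 2 = 0+0+0+0+0+0+0+1+1+1+1+1+1+1+1+0+0+0+0+0+0+0+0+1+1+1+0+1+1+0+1 mod 2 = 0
  s[4] = (0000000000000001111111111111111)·(0100011111111111000110111101101) mod 2 = 0+0+0+0+0+0+0+0+0+0+0+0+0+0+0+1+0+0+0+1+1+0+1+1+1+1+0+1+1+0+1 mod 2 = 0
Syndrome = 00000
s = 0: no error detected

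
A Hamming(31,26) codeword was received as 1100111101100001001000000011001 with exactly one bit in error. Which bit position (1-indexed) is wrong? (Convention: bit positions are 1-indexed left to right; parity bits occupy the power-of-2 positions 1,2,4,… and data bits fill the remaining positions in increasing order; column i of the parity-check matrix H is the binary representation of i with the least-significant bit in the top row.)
Syndrome s = H · r^T (mod 2), r = 1100111101100001001000000011001:
  s[0] = (1010101010101010101010101010101)·(1100111101100001001000000011001) mod 2 = 1+0+0+0+1+0+1+0+0+0+1+0+0+0+0+0+0+0+1+0+0+0+0+0+0+0+1+0+0+0+1 mod 2 = 1
  s[1] = (0110011001100110011001100110011)·(1100111101100001001000000011001) mod 2 = 0+1+0+0+0+1+1+0+0+1+1+0+0+0+0+0+0+0+1+0+0+0+0+0+0+0+1+0+0+0+1 mod 2 = 0
  s[2] = (0001111000011110000111100001111)·(1100111101100001001000000011001) mod 2 = 0+0+0+0+1+1+1+0+0+0+0+0+0+0+0+0+0+0+0+0+0+0+0+0+0+0+0+1+0+0+1 mod 2 = 1
  s[3] = (0000000111111110000000011111111)·(1100111101100001001000000011001) mod 2 = 0+0+0+0+0+0+0+1+0+1+1+0+0+0+0+0+0+0+0+0+0+0+0+0+0+0+1+1+0+0+1 mod 2 = 0
  s[4] = (0000000000000001111111111111111)·(1100111101100001001000000011001) mod 2 = 0+0+0+0+0+0+0+0+0+0+0+0+0+0+0+1+0+0+1+0+0+0+0+0+0+0+1+1+0+0+1 mod 2 = 1
Syndrome = 10101
Column i of H is the binary representation of i, so the syndrome is the binary index of the flipped bit.
Read s = 10101 with s[0] as LSB: 1·2^0 + 0·2^1 + 1·2^2 + 0·2^3 + 1·2^4 = 21.
Error is at bit position 21.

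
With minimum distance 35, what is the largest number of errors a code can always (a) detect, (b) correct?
(a) Detection requires d_min ≥ e+1, so e ≤ d_min − 1 = 34.
(b) Correction requires d_min ≥ 2t+1, so t ≤ ⌊(d_min − 1)/2⌋ = ⌊34/2⌋ = 17.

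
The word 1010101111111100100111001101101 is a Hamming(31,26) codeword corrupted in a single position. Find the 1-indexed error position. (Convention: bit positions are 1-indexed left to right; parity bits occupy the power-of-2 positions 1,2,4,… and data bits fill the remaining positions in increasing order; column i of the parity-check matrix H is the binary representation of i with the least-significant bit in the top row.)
Syndrome s = H · r^T (mod 2), r = 1010101111111100100111001101101:
  s[0] = (1010101010101010101010101010101)·(1010101111111100100111001101101) mod 2 = 1+0+1+0+1+0+1+0+1+0+1+0+1+0+0+0+1+0+0+0+1+0+0+0+1+0+0+0+1+0+1 mod 2 = 0
  s[1] = (0110011001100110011001100110011)·(1010101111111100100111001101101) mod 2 = 0+0+1+0+0+0+1+0+0+1+1+0+0+1+0+0+0+0+0+0+0+1+0+0+0+1+0+0+0+0+1 mod 2 = 0
  s[2] = (0001111000011110000111100001111)·(1010101111111100100111001101101) mod 2 = 0+0+0+0+1+0+1+0+0+0+0+1+1+1+0+0+0+0+0+1+1+1+0+0+0+0+0+1+1+0+1 mod 2 = 1
  s[3] = (0000000111111110000000011111111)·(1010101111111100100111001101101) mod 2 = 0+0+0+0+0+0+0+1+1+1+1+1+1+1+0+0+0+0+0+0+0+0+0+0+1+1+0+1+1+0+1 mod 2 = 0
  s[4] = (0000000000000001111111111111111)·(1010101111111100100111001101101) mod 2 = 0+0+0+0+0+0+0+0+0+0+0+0+0+0+0+0+1+0+0+1+1+1+0+0+1+1+0+1+1+0+1 mod 2 = 1
Syndrome = 00101
Column i of H is the binary representation of i, so the syndrome is the binary index of the flipped bit.
Read s = 00101 with s[0] as LSB: 0·2^0 + 0·2^1 + 1·2^2 + 0·2^3 + 1·2^4 = 20.
Error is at bit position 20.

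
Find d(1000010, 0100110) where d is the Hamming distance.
XOR = 1100100, count of 1s = 3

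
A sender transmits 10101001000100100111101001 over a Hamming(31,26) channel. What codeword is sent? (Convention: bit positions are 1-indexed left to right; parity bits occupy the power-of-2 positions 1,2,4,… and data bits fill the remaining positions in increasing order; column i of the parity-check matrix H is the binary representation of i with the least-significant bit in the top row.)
Codeword c = d · G (mod 2), d = 10101001000100100111101001:
  c[0] = d·G[:,0] = (10101001000100100111101001)·(11011010101101010101010101) mod 2 = 1+0+0+0+1+0+0+0+0+0+0+1+0+0+0+0+0+1+0+1+0+0+0+0+0+1 mod 2 = 0
  c[1] = d·G[:,1] = (10101001000100100111101001)·(10110110011011001100110011) mod 2 = 1+0+1+0+0+0+0+0+0+0+0+0+0+0+0+0+0+1+0+0+1+0+0+0+0+1 mod 2 = 1
  c[2] = d·G[:,2] = (10101001000100100111101001)·(10000000000000000000000000) mod 2 = 1+0+0+0+0+0+0+0+0+0+0+0+0+0+0+0+0+0+0+0+0+0+0+0+0+0 mod 2 = 1
  c[3] = d·G[:,3] = (10101001000100100111101001)·(01110001111000111100001111) mod 2 = 0+0+1+0+0+0+0+1+0+0+0+0+0+0+1+0+0+1+0+0+0+0+1+0+0+1 mod 2 = 0
  c[4] = d·G[:,4] = (10101001000100100111101001)·(01000000000000000000000000) mod 2 = 0+0+0+0+0+0+0+0+0+0+0+0+0+0+0+0+0+0+0+0+0+0+0+0+0+0 mod 2 = 0
  c[5] = d·G[:,5] = (10101001000100100111101001)·(00100000000000000000000000) mod 2 = 0+0+1+0+0+0+0+0+0+0+0+0+0+0+0+0+0+0+0+0+0+0+0+0+0+0 mod 2 = 1
  c[6] = d·G[:,6] = (10101001000100100111101001)·(00010000000000000000000000) mod 2 = 0+0+0+0+0+0+0+0+0+0+0+0+0+0+0+0+0+0+0+0+0+0+0+0+0+0 mod 2 = 0
  c[7] = d·G[:,7] = (10101001000100100111101001)·(00001111111000000011111111) mod 2 = 0+0+0+0+1+0+0+1+0+0+0+0+0+0+0+0+0+0+1+1+1+0+1+0+0+1 mod 2 = 1
  c[8] = d·G[:,8] = (10101001000100100111101001)·(00001000000000000000000000) mod 2 = 0+0+0+0+1+0+0+0+0+0+0+0+0+0+0+0+0+0+0+0+0+0+0+0+0+0 mod 2 = 1
  c[9] = d·G[:,9] = (10101001000100100111101001)·(00000100000000000000000000) mod 2 = 0+0+0+0+0+0+0+0+0+0+0+0+0+0+0+0+0+0+0+0+0+0+0+0+0+0 mod 2 = 0
  c[10] = d·G[:,10] = (10101001000100100111101001)·(00000010000000000000000000) mod 2 = 0+0+0+0+0+0+0+0+0+0+0+0+0+0+0+0+0+0+0+0+0+0+0+0+0+0 mod 2 = 0
  c[11] = d·G[:,11] = (10101001000100100111101001)·(00000001000000000000000000) mod 2 = 0+0+0+0+0+0+0+1+0+0+0+0+0+0+0+0+0+0+0+0+0+0+0+0+0+0 mod 2 = 1
  c[12] = d·G[:,12] = (10101001000100100111101001)·(00000000100000000000000000) mod 2 = 0+0+0+0+0+0+0+0+0+0+0+0+0+0+0+0+0+0+0+0+0+0+0+0+0+0 mod 2 = 0
  c[13] = d·G[:,13] = (10101001000100100111101001)·(00000000010000000000000000) mod 2 = 0+0+0+0+0+0+0+0+0+0+0+0+0+0+0+0+0+0+0+0+0+0+0+0+0+0 mod 2 = 0
  c[14] = d·G[:,14] = (10101001000100100111101001)·(00000000001000000000000000) mod 2 = 0+0+0+0+0+0+0+0+0+0+0+0+0+0+0+0+0+0+0+0+0+0+0+0+0+0 mod 2 = 0
  c[15] = d·G[:,15] = (10101001000100100111101001)·(00000000000111111111111111) mod 2 = 0+0+0+0+0+0+0+0+0+0+0+1+0+0+1+0+0+1+1+1+1+0+1+0+0+1 mod 2 = 0
  c[16] = d·G[:,16] = (10101001000100100111101001)·(00000000000100000000000000) mod 2 = 0+0+0+0+0+0+0+0+0+0+0+1+0+0+0+0+0+0+0+0+0+0+0+0+0+0 mod 2 = 1
  c[17] = d·G[:,17] = (10101001000100100111101001)·(00000000000010000000000000) mod 2 = 0+0+0+0+0+0+0+0+0+0+0+0+0+0+0+0+0+0+0+0+0+0+0+0+0+0 mod 2 = 0
  c[18] = d·G[:,18] = (10101001000100100111101001)·(00000000000001000000000000) mod 2 = 0+0+0+0+0+0+0+0+0+0+0+0+0+0+0+0+0+0+0+0+0+0+0+0+0+0 mod 2 = 0
  c[19] = d·G[:,19] = (10101001000100100111101001)·(00000000000000100000000000) mod 2 = 0+0+0+0+0+0+0+0+0+0+0+0+0+0+1+0+0+0+0+0+0+0+0+0+0+0 mod 2 = 1
  c[20] = d·G[:,20] = (10101001000100100111101001)·(00000000000000010000000000) mod 2 = 0+0+0+0+0+0+0+0+0+0+0+0+0+0+0+0+0+0+0+0+0+0+0+0+0+0 mod 2 = 0
  c[21] = d·G[:,21] = (10101001000100100111101001)·(00000000000000001000000000) mod 2 = 0+0+0+0+0+0+0+0+0+0+0+0+0+0+0+0+0+0+0+0+0+0+0+0+0+0 mod 2 = 0
  c[22] = d·G[:,22] = (10101001000100100111101001)·(00000000000000000100000000) mod 2 = 0+0+0+0+0+0+0+0+0+0+0+0+0+0+0+0+0+1+0+0+0+0+0+0+0+0 mod 2 = 1
  c[23] = d·G[:,23] = (10101001000100100111101001)·(00000000000000000010000000) mod 2 = 0+0+0+0+0+0+0+0+0+0+0+0+0+0+0+0+0+0+1+0+0+0+0+0+0+0 mod 2 = 1
  c[24] = d·G[:,24] = (10101001000100100111101001)·(00000000000000000001000000) mod 2 = 0+0+0+0+0+0+0+0+0+0+0+0+0+0+0+0+0+0+0+1+0+0+0+0+0+0 mod 2 = 1
  c[25] = d·G[:,25] = (10101001000100100111101001)·(00000000000000000000100000) mod 2 = 0+0+0+0+0+0+0+0+0+0+0+0+0+0+0+0+0+0+0+0+1+0+0+0+0+0 mod 2 = 1
  c[26] = d·G[:,26] = (10101001000100100111101001)·(00000000000000000000010000) mod 2 = 0+0+0+0+0+0+0+0+0+0+0+0+0+0+0+0+0+0+0+0+0+0+0+0+0+0 mod 2 = 0
  c[27] = d·G[:,27] = (10101001000100100111101001)·(00000000000000000000001000) mod 2 = 0+0+0+0+0+0+0+0+0+0+0+0+0+0+0+0+0+0+0+0+0+0+1+0+0+0 mod 2 = 1
  c[28] = d·G[:,28] = (10101001000100100111101001)·(00000000000000000000000100) mod 2 = 0+0+0+0+0+0+0+0+0+0+0+0+0+0+0+0+0+0+0+0+0+0+0+0+0+0 mod 2 = 0
  c[29] = d·G[:,29] = (10101001000100100111101001)·(00000000000000000000000010) mod 2 = 0+0+0+0+0+0+0+0+0+0+0+0+0+0+0+0+0+0+0+0+0+0+0+0+0+0 mod 2 = 0
  c[30] = d·G[:,30] = (10101001000100100111101001)·(00000000000000000000000001) mod 2 = 0+0+0+0+0+0+0+0+0+0+0+0+0+0+0+0+0+0+0+0+0+0+0+0+0+1 mod 2 = 1
Codeword = 0110010110010000100100111101001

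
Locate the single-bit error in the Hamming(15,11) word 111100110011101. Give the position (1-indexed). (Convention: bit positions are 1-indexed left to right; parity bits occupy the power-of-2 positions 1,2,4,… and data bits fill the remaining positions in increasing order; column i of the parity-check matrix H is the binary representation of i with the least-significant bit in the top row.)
Syndrome s = H · r^T (mod 2), r = 111100110011101:
  s[0] = (101010101010101)·(111100110011101) mod 2 = 1+0+1+0+0+0+1+0+0+0+1+0+1+0+1 mod 2 = 0
  s[1] = (011001100110011)·(111100110011101) mod 2 = 0+1+1+0+0+0+1+0+0+0+1+0+0+0+1 mod 2 = 1
  s[2] = (000111100001111)·(111100110011101) mod 2 = 0+0+0+1+0+0+1+0+0+0+0+1+1+0+1 mod 2 = 1
  s[3] = (000000011111111)·(111100110011101) mod 2 = 0+0+0+0+0+0+0+1+0+0+1+1+1+0+1 mod 2 = 1
Syndrome = 0111
Column i of H is the binary representation of i, so the syndrome is the binary index of the flipped bit.
Read s = 0111 with s[0] as LSB: 0·2^0 + 1·2^1 + 1·2^2 + 1·2^3 = 14.
Error is at bit position 14.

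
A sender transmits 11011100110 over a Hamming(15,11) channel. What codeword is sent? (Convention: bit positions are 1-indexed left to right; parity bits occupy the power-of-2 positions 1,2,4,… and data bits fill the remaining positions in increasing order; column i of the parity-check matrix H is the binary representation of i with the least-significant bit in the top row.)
Codeword c = d · G (mod 2), d = 11011100110:
  c[0] = d·G[:,0] = (11011100110)·(11011010101) mod 2 = 1+1+0+1+1+0+0+0+1+0+0 mod 2 = 1
  c[1] = d·G[:,1] = (11011100110)·(10110110011) mod 2 = 1+0+0+1+0+1+0+0+0+1+0 mod 2 = 0
  c[2] = d·G[:,2] = (11011100110)·(10000000000) mod 2 = 1+0+0+0+0+0+0+0+0+0+0 mod 2 = 1
  c[3] = d·G[:,3] = (11011100110)·(01110001111) mod 2 = 0+1+0+1+0+0+0+0+1+1+0 mod 2 = 0
  c[4] = d·G[:,4] = (11011100110)·(01000000000) mod 2 = 0+1+0+0+0+0+0+0+0+0+0 mod 2 = 1
  c[5] = d·G[:,5] = (11011100110)·(00100000000) mod 2 = 0+0+0+0+0+0+0+0+0+0+0 mod 2 = 0
  c[6] = d·G[:,6] = (11011100110)·(00010000000) mod 2 = 0+0+0+1+0+0+0+0+0+0+0 mod 2 = 1
  c[7] = d·G[:,7] = (11011100110)·(00001111111) mod 2 = 0+0+0+0+1+1+0+0+1+1+0 mod 2 = 0
  c[8] = d·G[:,8] = (11011100110)·(00001000000) mod 2 = 0+0+0+0+1+0+0+0+0+0+0 mod 2 = 1
  c[9] = d·G[:,9] = (11011100110)·(00000100000) mod 2 = 0+0+0+0+0+1+0+0+0+0+0 mod 2 = 1
  c[10] = d·G[:,10] = (11011100110)·(00000010000) mod 2 = 0+0+0+0+0+0+0+0+0+0+0 mod 2 = 0
  c[11] = d·G[:,11] = (11011100110)·(00000001000) mod 2 = 0+0+0+0+0+0+0+0+0+0+0 mod 2 = 0
  c[12] = d·G[:,12] = (11011100110)·(00000000100) mod 2 = 0+0+0+0+0+0+0+0+1+0+0 mod 2 = 1
  c[13] = d·G[:,13] = (11011100110)·(00000000010) mod 2 = 0+0+0+0+0+0+0+0+0+1+0 mod 2 = 1
  c[14] = d·G[:,14] = (11011100110)·(00000000001) mod 2 = 0+0+0+0+0+0+0+0+0+0+0 mod 2 = 0
Codeword = 101010101100110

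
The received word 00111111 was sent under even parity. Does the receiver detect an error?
Sum of received bits: 0+0+1+1+1+1+1+1 = 6; 6 mod 2 = 0. Result is 0 → no error detected.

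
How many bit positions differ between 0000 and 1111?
XOR = 1111, count of 1s = 4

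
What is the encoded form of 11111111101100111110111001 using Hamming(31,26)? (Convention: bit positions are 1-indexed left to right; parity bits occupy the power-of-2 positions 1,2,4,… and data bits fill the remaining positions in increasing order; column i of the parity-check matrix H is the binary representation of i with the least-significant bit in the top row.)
Codeword c = d · G (mod 2), d = 11111111101100111110111001:
  c[0] = d·G[:,0] = (11111111101100111110111001)·(11011010101101010101010101) mod 2 = 1+1+0+1+1+0+1+0+1+0+1+1+0+0+0+1+0+1+0+0+0+1+0+0+0+1 mod 2 = 0
  c[1] = d·G[:,1] = (11111111101100111110111001)·(10110110011011001100110011) mod 2 = 1+0+1+1+0+1+1+0+0+0+1+0+0+0+0+0+1+1+0+0+1+1+0+0+0+1 mod 2 = 1
  c[2] = d·G[:,2] = (11111111101100111110111001)·(10000000000000000000000000) mod 2 = 1+0+0+0+0+0+0+0+0+0+0+0+0+0+0+0+0+0+0+0+0+0+0+0+0+0 mod 2 = 1
  c[3] = d·G[:,3] = (11111111101100111110111001)·(01110001111000111100001111) mod 2 = 0+1+1+1+0+0+0+1+1+0+1+0+0+0+1+1+1+1+0+0+0+0+1+0+0+1 mod 2 = 0
  c[4] = d·G[:,4] = (11111111101100111110111001)·(01000000000000000000000000) mod 2 = 0+1+0+0+0+0+0+0+0+0+0+0+0+0+0+0+0+0+0+0+0+0+0+0+0+0 mod 2 = 1
  c[5] = d·G[:,5] = (11111111101100111110111001)·(00100000000000000000000000) mod 2 = 0+0+1+0+0+0+0+0+0+0+0+0+0+0+0+0+0+0+0+0+0+0+0+0+0+0 mod 2 = 1
  c[6] = d·G[:,6] = (11111111101100111110111001)·(00010000000000000000000000) mod 2 = 0+0+0+1+0+0+0+0+0+0+0+0+0+0+0+0+0+0+0+0+0+0+0+0+0+0 mod 2 = 1
  c[7] = d·G[:,7] = (11111111101100111110111001)·(00001111111000000011111111) mod 2 = 0+0+0+0+1+1+1+1+1+0+1+0+0+0+0+0+0+0+1+0+1+1+1+0+0+1 mod 2 = 1
  c[8] = d·G[:,8] = (11111111101100111110111001)·(00001000000000000000000000) mod 2 = 0+0+0+0+1+0+0+0+0+0+0+0+0+0+0+0+0+0+0+0+0+0+0+0+0+0 mod 2 = 1
  c[9] = d·G[:,9] = (11111111101100111110111001)·(00000100000000000000000000) mod 2 = 0+0+0+0+0+1+0+0+0+0+0+0+0+0+0+0+0+0+0+0+0+0+0+0+0+0 mod 2 = 1
  c[10] = d·G[:,10] = (11111111101100111110111001)·(00000010000000000000000000) mod 2 = 0+0+0+0+0+0+1+0+0+0+0+0+0+0+0+0+0+0+0+0+0+0+0+0+0+0 mod 2 = 1
  c[11] = d·G[:,11] = (11111111101100111110111001)·(00000001000000000000000000) mod 2 = 0+0+0+0+0+0+0+1+0+0+0+0+0+0+0+0+0+0+0+0+0+0+0+0+0+0 mod 2 = 1
  c[12] = d·G[:,12] = (11111111101100111110111001)·(00000000100000000000000000) mod 2 = 0+0+0+0+0+0+0+0+1+0+0+0+0+0+0+0+0+0+0+0+0+0+0+0+0+0 mod 2 = 1
  c[13] = d·G[:,13] = (11111111101100111110111001)·(00000000010000000000000000) mod 2 = 0+0+0+0+0+0+0+0+0+0+0+0+0+0+0+0+0+0+0+0+0+0+0+0+0+0 mod 2 = 0
  c[14] = d·G[:,14] = (11111111101100111110111001)·(00000000001000000000000000) mod 2 = 0+0+0+0+0+0+0+0+0+0+1+0+0+0+0+0+0+0+0+0+0+0+0+0+0+0 mod 2 = 1
  c[15] = d·G[:,15] = (11111111101100111110111001)·(00000000000111111111111111) mod 2 = 0+0+0+0+0+0+0+0+0+0+0+1+0+0+1+1+1+1+1+0+1+1+1+0+0+1 mod 2 = 0
  c[16] = d·G[:,16] = (11111111101100111110111001)·(00000000000100000000000000) mod 2 = 0+0+0+0+0+0+0+0+0+0+0+1+0+0+0+0+0+0+0+0+0+0+0+0+0+0 mod 2 = 1
  c[17] = d·G[:,17] = (11111111101100111110111001)·(00000000000010000000000000) mod 2 = 0+0+0+0+0+0+0+0+0+0+0+0+0+0+0+0+0+0+0+0+0+0+0+0+0+0 mod 2 = 0
  c[18] = d·G[:,18] = (11111111101100111110111001)·(00000000000001000000000000) mod 2 = 0+0+0+0+0+0+0+0+0+0+0+0+0+0+0+0+0+0+0+0+0+0+0+0+0+0 mod 2 = 0
  c[19] = d·G[:,19] = (11111111101100111110111001)·(00000000000000100000000000) mod 2 = 0+0+0+0+0+0+0+0+0+0+0+0+0+0+1+0+0+0+0+0+0+0+0+0+0+0 mod 2 = 1
  c[20] = d·G[:,20] = (11111111101100111110111001)·(00000000000000010000000000) mod 2 = 0+0+0+0+0+0+0+0+0+0+0+0+0+0+0+1+0+0+0+0+0+0+0+0+0+0 mod 2 = 1
  c[21] = d·G[:,21] = (11111111101100111110111001)·(00000000000000001000000000) mod 2 = 0+0+0+0+0+0+0+0+0+0+0+0+0+0+0+0+1+0+0+0+0+0+0+0+0+0 mod 2 = 1
  c[22] = d·G[:,22] = (11111111101100111110111001)·(00000000000000000100000000) mod 2 = 0+0+0+0+0+0+0+0+0+0+0+0+0+0+0+0+0+1+0+0+0+0+0+0+0+0 mod 2 = 1
  c[23] = d·G[:,23] = (11111111101100111110111001)·(00000000000000000010000000) mod 2 = 0+0+0+0+0+0+0+0+0+0+0+0+0+0+0+0+0+0+1+0+0+0+0+0+0+0 mod 2 = 1
  c[24] = d·G[:,24] = (11111111101100111110111001)·(00000000000000000001000000) mod 2 = 0+0+0+0+0+0+0+0+0+0+0+0+0+0+0+0+0+0+0+0+0+0+0+0+0+0 mod 2 = 0
  c[25] = d·G[:,25] = (11111111101100111110111001)·(00000000000000000000100000) mod 2 = 0+0+0+0+0+0+0+0+0+0+0+0+0+0+0+0+0+0+0+0+1+0+0+0+0+0 mod 2 = 1
  c[26] = d·G[:,26] = (11111111101100111110111001)·(00000000000000000000010000) mod 2 = 0+0+0+0+0+0+0+0+0+0+0+0+0+0+0+0+0+0+0+0+0+1+0+0+0+0 mod 2 = 1
  c[27] = d·G[:,27] = (11111111101100111110111001)·(00000000000000000000001000) mod 2 = 0+0+0+0+0+0+0+0+0+0+0+0+0+0+0+0+0+0+0+0+0+0+1+0+0+0 mod 2 = 1
  c[28] = d·G[:,28] = (11111111101100111110111001)·(00000000000000000000000100) mod 2 = 0+0+0+0+0+0+0+0+0+0+0+0+0+0+0+0+0+0+0+0+0+0+0+0+0+0 mod 2 = 0
  c[29] = d·G[:,29] = (11111111101100111110111001)·(00000000000000000000000010) mod 2 = 0+0+0+0+0+0+0+0+0+0+0+0+0+0+0+0+0+0+0+0+0+0+0+0+0+0 mod 2 = 0
  c[30] = d·G[:,30] = (11111111101100111110111001)·(00000000000000000000000001) mod 2 = 0+0+0+0+0+0+0+0+0+0+0+0+0+0+0+0+0+0+0+0+0+0+0+0+0+1 mod 2 = 1
Codeword = 0110111111111010100111110111001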